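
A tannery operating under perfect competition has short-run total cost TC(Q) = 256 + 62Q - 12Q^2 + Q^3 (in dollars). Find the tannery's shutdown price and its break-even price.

Shutdown price = $26; break-even price = $62

Shutdown price = min AVC. AVC = 62 - 12Q + Q^2, with vertex at Q = 6 and minimum $26.
ATC = 256/Q + 62 - 12Q + Q^2. Setting dATC/dQ = −256/Q^2 − 12 + 2Q = 0 gives Q = 8 (since 2·8^3 − 12·8^2 = 256).
min ATC = 256/8 + 62 − 12·8 + 8^2 = $62. That is the break-even price.
Between these two prices the firm operates at a loss; above $62 it earns a profit.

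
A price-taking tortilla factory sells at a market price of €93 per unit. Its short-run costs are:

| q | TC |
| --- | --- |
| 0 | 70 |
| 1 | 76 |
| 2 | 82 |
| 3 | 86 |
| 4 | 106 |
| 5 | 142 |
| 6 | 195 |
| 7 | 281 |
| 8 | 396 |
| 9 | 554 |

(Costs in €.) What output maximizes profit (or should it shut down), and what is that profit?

Tabulate TR − TC: q=0: -70; q=1: 17; q=2: 104; q=3: 193; q=4: 266; q=5: 323; q=6: 363; q=7: 370; q=8: 348; q=9: 283.
Profit is maximized at q = 7. AVC there is 211/7 = €30.14 ≤ P, so producing beats shutting down (which would give -€70).

q = 7; profit = €370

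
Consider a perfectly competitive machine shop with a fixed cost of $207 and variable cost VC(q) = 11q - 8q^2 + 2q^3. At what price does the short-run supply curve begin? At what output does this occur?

$3 per unit, at q = 2

Short-run supply begins at min AVC. From VC = 11q - 8q^2 + 2q^3, AVC = 11 - 8q + 2q^2.
dAVC/dq = -8 + 4q = 0 gives q = 2. min AVC = 11 - 8·2 + 2·2^2 = 3.
For P < $3 the firm produces nothing.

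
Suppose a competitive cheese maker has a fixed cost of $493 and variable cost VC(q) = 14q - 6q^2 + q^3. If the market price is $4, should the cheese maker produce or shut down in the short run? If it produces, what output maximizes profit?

Variable cost is VC = 14q - 6q^2 + q^3, so AVC = VC/q = 14 - 6q + q^2 and MC = dTC/dq = 14 - 12q + 3q^2.
AVC hits its minimum where MC = AVC, at q = 3, giving min AVC = 14 - 6·3 + 3^2 = $5.
Since P = $4 < min AVC = $5, price fails to cover variable cost at any output.
Best response: produce nothing and absorb the $493 fixed cost.

Shut down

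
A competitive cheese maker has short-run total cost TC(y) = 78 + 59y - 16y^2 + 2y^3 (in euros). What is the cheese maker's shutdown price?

€27 per unit

Short-run supply begins at min AVC. From VC = 59y - 16y^2 + 2y^3, AVC = 59 - 16y + 2y^2.
At the minimum of AVC, MC = AVC. MC = 59 - 32y + 6y^2; setting MC = AVC gives 4y^2 - 16y = 0, so y = 4. min AVC = 27.
For P < €27 the firm produces nothing.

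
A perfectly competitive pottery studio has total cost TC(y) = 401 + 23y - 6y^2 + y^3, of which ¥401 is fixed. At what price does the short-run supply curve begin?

Short-run supply begins at min AVC. From VC = 23y - 6y^2 + y^3, AVC = 23 - 6y + y^2.
dAVC/dy = -6 + 2y = 0 gives y = 3. min AVC = 23 - 6·3 + 3^2 = 14.
For P < ¥14 the firm produces nothing.

¥14 per unit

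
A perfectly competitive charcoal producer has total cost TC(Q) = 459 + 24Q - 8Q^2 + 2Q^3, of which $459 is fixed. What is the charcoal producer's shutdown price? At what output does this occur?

$16 per unit, at Q = 2

Short-run supply begins at min AVC. From VC = 24Q - 8Q^2 + 2Q^3, AVC = 24 - 8Q + 2Q^2.
At the minimum of AVC, MC = AVC. MC = 24 - 16Q + 6Q^2; setting MC = AVC gives 4Q^2 - 8Q = 0, so Q = 2. min AVC = 16.
The firm shuts down for any P below $16.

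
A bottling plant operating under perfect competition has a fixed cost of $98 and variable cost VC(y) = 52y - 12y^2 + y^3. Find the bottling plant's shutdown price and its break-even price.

Shutdown price = $16; break-even price = $31

Shutdown price = min AVC. AVC = 52 - 12y + y^2, with vertex at y = 6 and minimum $16.
ATC = 98/y + 52 - 12y + y^2. Setting dATC/dy = −98/y^2 − 12 + 2y = 0 gives y = 7 (since 2·7^3 − 12·7^2 = 98).
min ATC = 98/7 + 52 − 12·7 + 7^2 = $31. That is the break-even price.
For $16 ≤ P < $31 the firm produces at a loss; below $16 it shuts down.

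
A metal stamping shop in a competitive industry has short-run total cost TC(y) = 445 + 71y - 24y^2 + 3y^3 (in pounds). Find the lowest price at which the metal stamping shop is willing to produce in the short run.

The shutdown price is the minimum of AVC. VC = 71y - 24y^2 + 3y^3, so AVC = 71 - 24y + 3y^2.
dAVC/dy = -24 + 6y = 0 gives y = 4. min AVC = 71 - 24·4 + 3·4^2 = 23.
So the shutdown price is £23.

£23 per unit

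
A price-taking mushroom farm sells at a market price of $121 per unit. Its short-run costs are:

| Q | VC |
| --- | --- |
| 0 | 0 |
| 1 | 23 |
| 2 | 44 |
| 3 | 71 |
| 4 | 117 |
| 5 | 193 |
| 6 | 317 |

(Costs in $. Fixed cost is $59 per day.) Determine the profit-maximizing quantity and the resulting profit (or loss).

Q = 5; profit = $353

Tabulate TR − TC: Q=0: -59; Q=1: 39; Q=2: 139; Q=3: 233; Q=4: 308; Q=5: 353; Q=6: 350.
Profit is maximized at Q = 5. AVC there is 193/5 = $38.60 ≤ P, so producing beats shutting down (which would give -$59).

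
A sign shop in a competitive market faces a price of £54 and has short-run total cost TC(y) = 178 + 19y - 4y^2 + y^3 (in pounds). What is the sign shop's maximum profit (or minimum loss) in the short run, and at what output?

Profit = -£28 at y = 5

AVC = 19 - 4y + y^2 has its minimum £15 at y = 2; price £54 clears that bar, so the firm operates.
With MC = 19 - 8y + 3y^2, P = MC on the upward-sloping part at y* = 5.
TR = 54·5 = 270. TC = 178 + 120 = 298. Profit = 270 − 298 = -£28.
Shutting down would mean losing the fixed cost of £178, so operating at a loss of £28 is better by £150.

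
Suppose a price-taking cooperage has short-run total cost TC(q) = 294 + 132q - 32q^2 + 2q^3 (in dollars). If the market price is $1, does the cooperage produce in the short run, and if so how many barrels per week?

Shut down

From TC, MC = TC'(q) = 132 - 64q + 6q^2 and AVC = VC/q = 132 - 32q + 2q^2.
The AVC parabola has its vertex at q = 32/4 = 8, where AVC = 132 - 32·8 + 2·8^2 = $4.
P = $1 lies below min AVC = $4; no output level covers variable cost.
Shutting down limits the loss to fixed cost, $294.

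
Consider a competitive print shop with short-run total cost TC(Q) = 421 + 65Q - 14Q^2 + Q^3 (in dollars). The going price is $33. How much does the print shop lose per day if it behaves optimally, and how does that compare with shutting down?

AVC = 65 - 14Q + Q^2; min AVC = $16 at Q = 7. Since P = $33 ≥ min AVC, the firm produces.
With MC = 65 - 28Q + 3Q^2, P = MC on the upward-sloping part at Q* = 8.
TR = 33·8 = 264. TC = 421 + 136 = 557. Profit = 264 − 557 = -$293.
By producing, the firm covers all variable cost plus $128 of fixed cost; shutting down would lose the full $421.

Profit = -$293 at Q = 8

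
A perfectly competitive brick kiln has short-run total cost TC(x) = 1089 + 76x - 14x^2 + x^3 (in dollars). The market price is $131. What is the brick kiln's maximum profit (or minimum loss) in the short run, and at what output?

AVC = 76 - 14x + x^2 has its minimum $27 at x = 7; price $131 clears that bar, so the firm operates.
MC = 76 - 28x + 3x^2. Setting P = MC and taking the root on the rising branch gives x* = 11.
TR = 131·11 = 1441. TC = 1089 + 473 = 1562. Profit = 1441 − 1562 = -$121.
By producing, the firm covers all variable cost plus $968 of fixed cost; shutting down would lose the full $1089.

Profit = -$121 at x = 11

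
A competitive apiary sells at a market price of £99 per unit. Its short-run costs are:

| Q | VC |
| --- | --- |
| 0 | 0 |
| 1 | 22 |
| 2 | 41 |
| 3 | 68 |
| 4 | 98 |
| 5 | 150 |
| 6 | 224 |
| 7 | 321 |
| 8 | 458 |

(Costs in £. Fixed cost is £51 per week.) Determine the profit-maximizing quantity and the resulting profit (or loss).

Q = 7; profit = £321

Profit at each row (π = 99Q − TC): Q=0: -51; Q=1: 26; Q=2: 106; Q=3: 178; Q=4: 247; Q=5: 294; Q=6: 319; Q=7: 321; Q=8: 283.
Profit is maximized at Q = 7. AVC there is 321/7 = £45.86 ≤ P, so producing beats shutting down (which would give -£51).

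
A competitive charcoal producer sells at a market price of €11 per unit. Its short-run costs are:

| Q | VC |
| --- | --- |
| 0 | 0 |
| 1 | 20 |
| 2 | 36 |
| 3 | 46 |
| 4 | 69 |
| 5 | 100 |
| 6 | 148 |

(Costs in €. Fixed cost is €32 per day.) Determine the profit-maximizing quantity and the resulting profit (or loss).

Tabulate TR − TC: Q=0: -32; Q=1: -41; Q=2: -46; Q=3: -45; Q=4: -57; Q=5: -77; Q=6: -114.
Profit is highest at Q = 0. Equivalently, the lowest AVC in the table is 46/3 ≈ €15.33 at Q = 3, and P = €11 falls below it — price never covers variable cost, so the firm shuts down and loses only its fixed cost.

Q = 0 (shut down); profit = -€32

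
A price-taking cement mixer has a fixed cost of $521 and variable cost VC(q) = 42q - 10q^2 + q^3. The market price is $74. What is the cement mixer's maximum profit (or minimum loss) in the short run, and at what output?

AVC = 42 - 10q + q^2 has its minimum $17 at q = 5; price $74 clears that bar, so the firm operates.
With MC = 42 - 20q + 3q^2, P = MC on the upward-sloping part at q* = 8.
TR = 74·8 = 592. TC = 521 + 208 = 729. Profit = 592 − 729 = -$137.
By producing, the firm covers all variable cost plus $384 of fixed cost; shutting down would lose the full $521.

Profit = -$137 at q = 8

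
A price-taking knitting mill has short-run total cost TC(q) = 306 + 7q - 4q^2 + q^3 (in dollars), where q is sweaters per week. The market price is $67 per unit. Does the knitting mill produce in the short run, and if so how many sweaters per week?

Strip out fixed cost: VC = 7q - 4q^2 + q^3. Then AVC = 7 - 4q + q^2 and MC = 7 - 8q + 3q^2.
The AVC parabola has its vertex at q = 4/2 = 2, where AVC = 7 - 4·2 + 2^2 = $3.
Since P = $67 ≥ min AVC = $3, price covers variable cost and the firm should produce.
P = MC gives -60 - 8q + 3q^2 = 0, with roots -10/3 and 6. Take the larger (rising MC): q* = 6.
Check: AVC at q = 6 is $19 ≤ P, so revenue covers variable cost.
Profit = P·q − TC = 67·6 − 420 = -$18, a loss, but smaller than the $306 fixed cost the firm would lose by shutting down.

Produce at q = 6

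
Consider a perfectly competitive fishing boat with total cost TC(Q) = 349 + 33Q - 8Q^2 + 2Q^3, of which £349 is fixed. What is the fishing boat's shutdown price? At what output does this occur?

£25 per unit, at Q = 2

The shutdown price is the minimum of AVC. VC = 33Q - 8Q^2 + 2Q^3, so AVC = 33 - 8Q + 2Q^2.
At the minimum of AVC, MC = AVC. MC = 33 - 16Q + 6Q^2; setting MC = AVC gives 4Q^2 - 8Q = 0, so Q = 2. min AVC = 25.
For P < £25 the firm produces nothing.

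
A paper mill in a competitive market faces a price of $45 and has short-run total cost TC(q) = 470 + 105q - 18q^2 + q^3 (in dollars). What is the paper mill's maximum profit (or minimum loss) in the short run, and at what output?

Profit = -$270 at q = 10

AVC = 105 - 18q + q^2 has its minimum $24 at q = 9; price $45 clears that bar, so the firm operates.
With MC = 105 - 36q + 3q^2, P = MC on the upward-sloping part at q* = 10.
TR = 45·10 = 450. TC = 470 + 250 = 720. Profit = 450 − 720 = -$270.
Shutting down would mean losing the fixed cost of $470, so operating at a loss of $270 is better by $200.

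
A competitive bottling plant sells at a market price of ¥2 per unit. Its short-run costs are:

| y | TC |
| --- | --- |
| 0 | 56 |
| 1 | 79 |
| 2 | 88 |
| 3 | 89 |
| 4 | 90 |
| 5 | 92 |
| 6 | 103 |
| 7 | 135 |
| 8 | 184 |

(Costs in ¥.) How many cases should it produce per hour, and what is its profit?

y = 0 (shut down); profit = -¥56

Profit at each row (π = 2y − TC): y=0: -56; y=1: -77; y=2: -84; y=3: -83; y=4: -82; y=5: -82; y=6: -91; y=7: -121; y=8: -168.
Profit is highest at y = 0. Equivalently, the lowest AVC in the table is 36/5 ≈ ¥7.20 at y = 5, and P = ¥2 falls below it — price never covers variable cost, so the firm shuts down and loses only its fixed cost.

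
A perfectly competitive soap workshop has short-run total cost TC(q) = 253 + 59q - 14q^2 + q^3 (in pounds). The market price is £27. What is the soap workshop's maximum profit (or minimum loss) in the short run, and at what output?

AVC = 59 - 14q + q^2; min AVC = £10 at q = 7. Since P = £27 ≥ min AVC, the firm produces.
With MC = 59 - 28q + 3q^2, P = MC on the upward-sloping part at q* = 8.
TR = 27·8 = 216. TC = 253 + 88 = 341. Profit = 216 − 341 = -£125.
That loss of £125 beats the £253 the firm would lose by shutting down; producing recovers £128 of fixed cost.

Profit = -£125 at q = 8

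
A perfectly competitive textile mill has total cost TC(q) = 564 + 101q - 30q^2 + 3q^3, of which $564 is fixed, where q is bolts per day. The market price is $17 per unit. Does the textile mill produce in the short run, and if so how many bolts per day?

Variable cost is VC = 101q - 30q^2 + 3q^3, so AVC = VC/q = 101 - 30q + 3q^2 and MC = dTC/dq = 101 - 60q + 9q^2.
AVC is minimized where dAVC/dq = -30 + 6q = 0, at q = 5; min AVC = 101 - 30·5 + 3·5^2 = $26.
With P < min AVC ($17 < $26), every unit sold adds to the loss.
Shutting down limits the loss to fixed cost, $564.

Shut down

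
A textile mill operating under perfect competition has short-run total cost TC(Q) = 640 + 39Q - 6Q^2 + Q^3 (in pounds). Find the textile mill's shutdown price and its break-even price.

Shutdown price = £30; break-even price = £135

AVC = 39 - 6Q + Q^2; minimized at Q = 3, giving min AVC = £30. That is the shutdown price.
ATC = 640/Q + 39 - 6Q + Q^2. Setting dATC/dQ = −640/Q^2 − 6 + 2Q = 0 gives Q = 8 (since 2·8^3 − 6·8^2 = 640).
min ATC = 640/8 + 39 − 6·8 + 8^2 = £135. That is the break-even price.
For £30 ≤ P < £135 the firm produces at a loss; below £30 it shuts down.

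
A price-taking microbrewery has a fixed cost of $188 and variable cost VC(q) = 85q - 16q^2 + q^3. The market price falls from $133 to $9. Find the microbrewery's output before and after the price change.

MC = 85 - 32q + 3q^2; the shutdown threshold is min AVC = $21 (at q = 8).
With P = $133 above the shutdown price, P = MC gives q = 12.
At P = $9 < min AVC = $21, price no longer covers variable cost at any output, so the firm shuts down: q = 0.

Output falls from 12 to 0 (the firm shuts down)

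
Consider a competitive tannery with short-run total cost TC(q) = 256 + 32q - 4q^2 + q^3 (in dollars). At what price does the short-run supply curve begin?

$28 per unit

Short-run supply begins at min AVC. From VC = 32q - 4q^2 + q^3, AVC = 32 - 4q + q^2.
At the minimum of AVC, MC = AVC. MC = 32 - 8q + 3q^2; setting MC = AVC gives 2q^2 - 4q = 0, so q = 2. min AVC = 28.
For P < $28 the firm produces nothing.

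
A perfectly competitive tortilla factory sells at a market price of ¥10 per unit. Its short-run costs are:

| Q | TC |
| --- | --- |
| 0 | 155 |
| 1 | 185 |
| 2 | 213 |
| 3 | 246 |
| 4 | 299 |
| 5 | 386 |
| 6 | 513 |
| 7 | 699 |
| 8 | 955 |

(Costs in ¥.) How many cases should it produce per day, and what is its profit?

Compute π = P·Q − TC at each output: Q=0: -155; Q=1: -175; Q=2: -193; Q=3: -216; Q=4: -259; Q=5: -336; Q=6: -453; Q=7: -629; Q=8: -875.
Profit is highest at Q = 0. Equivalently, the lowest AVC in the table is 58/2 ≈ ¥29 at Q = 2, and P = ¥10 falls below it — price never covers variable cost, so the firm shuts down and loses only its fixed cost.

Q = 0 (shut down); profit = -¥155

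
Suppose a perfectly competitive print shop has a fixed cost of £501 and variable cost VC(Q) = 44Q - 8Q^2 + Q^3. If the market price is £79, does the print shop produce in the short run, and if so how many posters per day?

Variable cost is VC = 44Q - 8Q^2 + Q^3, so AVC = VC/Q = 44 - 8Q + Q^2 and MC = dTC/dQ = 44 - 16Q + 3Q^2.
The AVC parabola has its vertex at Q = 8/2 = 4, where AVC = 44 - 8·4 + 4^2 = £28.
Because £79 ≥ £28, revenue can cover variable cost; the firm operates.
Solving P = MC: -35 - 16Q + 3Q^2 = 0 ⇒ Q = -5/3 or 7. On the upward-sloping branch, Q* = 7.
Check: AVC at Q = 7 is £37 ≤ P, so revenue covers variable cost.
Profit = P·Q − TC = 79·7 − 760 = -£207, a loss, but smaller than the £501 fixed cost the firm would lose by shutting down.

Produce at Q = 7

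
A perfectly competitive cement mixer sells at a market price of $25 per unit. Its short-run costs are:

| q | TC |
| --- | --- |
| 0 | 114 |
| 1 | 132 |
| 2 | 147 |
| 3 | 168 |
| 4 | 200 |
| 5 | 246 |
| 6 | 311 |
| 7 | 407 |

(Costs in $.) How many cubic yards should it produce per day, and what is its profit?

q = 3; profit = -$93

Tabulate TR − TC: q=0: -114; q=1: -107; q=2: -97; q=3: -93; q=4: -100; q=5: -121; q=6: -161; q=7: -232.
Profit is maximized at q = 3. AVC there is 54/3 = $18 ≤ P, so producing beats shutting down (which would give -$114).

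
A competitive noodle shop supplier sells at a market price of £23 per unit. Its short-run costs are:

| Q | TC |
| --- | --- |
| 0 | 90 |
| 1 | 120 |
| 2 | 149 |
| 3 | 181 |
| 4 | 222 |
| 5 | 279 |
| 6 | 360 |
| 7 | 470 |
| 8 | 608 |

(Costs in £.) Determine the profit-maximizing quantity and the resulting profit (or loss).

Q = 0 (shut down); profit = -£90

Tabulate TR − TC: Q=0: -90; Q=1: -97; Q=2: -103; Q=3: -112; Q=4: -130; Q=5: -164; Q=6: -222; Q=7: -309; Q=8: -424.
Profit is highest at Q = 0. Equivalently, the lowest AVC in the table is 59/2 ≈ £29.50 at Q = 2, and P = £23 falls below it — price never covers variable cost, so the firm shuts down and loses only its fixed cost.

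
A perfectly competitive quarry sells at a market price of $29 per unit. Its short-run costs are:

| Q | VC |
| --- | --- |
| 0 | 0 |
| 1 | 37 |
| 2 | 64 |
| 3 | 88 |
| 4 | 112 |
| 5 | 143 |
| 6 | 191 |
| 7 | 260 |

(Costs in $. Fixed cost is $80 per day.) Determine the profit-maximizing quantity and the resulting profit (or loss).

Tabulate TR − TC: Q=0: -80; Q=1: -88; Q=2: -86; Q=3: -81; Q=4: -76; Q=5: -78; Q=6: -97; Q=7: -137.
Profit is maximized at Q = 4. AVC there is 112/4 = $28 ≤ P, so producing beats shutting down (which would give -$80).

Q = 4; profit = -$76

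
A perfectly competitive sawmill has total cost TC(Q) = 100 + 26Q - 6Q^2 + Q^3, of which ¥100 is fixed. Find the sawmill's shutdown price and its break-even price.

Shutdown price = ¥17; break-even price = ¥41

Shutdown price = min AVC. AVC = 26 - 6Q + Q^2, with vertex at Q = 3 and minimum ¥17.
ATC = 100/Q + 26 - 6Q + Q^2. Setting dATC/dQ = −100/Q^2 − 6 + 2Q = 0 gives Q = 5 (since 2·5^3 − 6·5^2 = 100).
min ATC = 100/5 + 26 − 6·5 + 5^2 = ¥41. That is the break-even price.
For ¥17 ≤ P < ¥41 the firm produces at a loss; below ¥17 it shuts down.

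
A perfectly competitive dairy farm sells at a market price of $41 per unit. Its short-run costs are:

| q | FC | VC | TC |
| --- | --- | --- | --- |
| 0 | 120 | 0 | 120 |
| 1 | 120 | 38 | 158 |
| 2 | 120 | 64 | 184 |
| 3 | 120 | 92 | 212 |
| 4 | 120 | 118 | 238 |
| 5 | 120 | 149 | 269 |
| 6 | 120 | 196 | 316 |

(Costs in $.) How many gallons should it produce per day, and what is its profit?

q = 5; profit = -$64

Tabulate TR − TC: q=0: -120; q=1: -117; q=2: -102; q=3: -89; q=4: -74; q=5: -64; q=6: -70.
Profit is maximized at q = 5. AVC there is 149/5 = $29.80 ≤ P, so producing beats shutting down (which would give -$120).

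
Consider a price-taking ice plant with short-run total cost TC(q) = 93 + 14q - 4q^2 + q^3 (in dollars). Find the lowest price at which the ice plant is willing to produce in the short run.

$10 per unit

The firm shuts down when price falls below the minimum of average variable cost. AVC = VC/q = 14 - 4q + q^2.
dAVC/dq = -4 + 2q = 0 gives q = 2. min AVC = 14 - 4·2 + 2^2 = 10.
So the shutdown price is $10.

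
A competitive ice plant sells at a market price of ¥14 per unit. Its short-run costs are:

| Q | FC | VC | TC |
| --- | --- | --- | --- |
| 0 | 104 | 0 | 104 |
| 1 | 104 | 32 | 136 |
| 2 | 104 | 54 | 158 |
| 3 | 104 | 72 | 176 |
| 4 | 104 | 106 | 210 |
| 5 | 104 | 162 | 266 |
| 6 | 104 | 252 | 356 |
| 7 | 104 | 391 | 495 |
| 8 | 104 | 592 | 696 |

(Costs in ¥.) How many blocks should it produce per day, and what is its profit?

Q = 0 (shut down); profit = -¥104

Compute π = P·Q − TC at each output: Q=0: -104; Q=1: -122; Q=2: -130; Q=3: -134; Q=4: -154; Q=5: -196; Q=6: -272; Q=7: -397; Q=8: -584.
Profit is highest at Q = 0. Equivalently, the lowest AVC in the table is 72/3 ≈ ¥24 at Q = 3, and P = ¥14 falls below it — price never covers variable cost, so the firm shuts down and loses only its fixed cost.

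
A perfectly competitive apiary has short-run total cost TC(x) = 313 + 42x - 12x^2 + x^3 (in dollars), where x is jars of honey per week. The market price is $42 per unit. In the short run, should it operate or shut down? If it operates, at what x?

Produce at x = 8

Strip out fixed cost: VC = 42x - 12x^2 + x^3. Then AVC = 42 - 12x + x^2 and MC = 42 - 24x + 3x^2.
The AVC parabola has its vertex at x = 12/2 = 6, where AVC = 42 - 12·6 + 6^2 = $6.
Because $42 ≥ $6, revenue can cover variable cost; the firm operates.
Set P = MC: 42 = 42 - 24x + 3x^2 → -24x + 3x^2 = 0. The roots are x = 0 and x = 8; the profit-maximizing output is on the rising part of MC, so x* = 8.
Check: AVC at x = 8 is $10 ≤ P, so revenue covers variable cost.
Profit = P·x − TC = 42·8 − 393 = -$57, a loss, but smaller than the $313 fixed cost the firm would lose by shutting down.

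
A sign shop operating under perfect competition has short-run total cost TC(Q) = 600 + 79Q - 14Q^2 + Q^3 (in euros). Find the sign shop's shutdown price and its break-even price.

Shutdown price = €30; break-even price = €99

Shutdown price = min AVC. AVC = 79 - 14Q + Q^2, with vertex at Q = 7 and minimum €30.
ATC = 600/Q + 79 - 14Q + Q^2. Setting dATC/dQ = −600/Q^2 − 14 + 2Q = 0 gives Q = 10 (since 2·10^3 − 14·10^2 = 600).
min ATC = 600/10 + 79 − 14·10 + 10^2 = €99. That is the break-even price.
Between these two prices the firm operates at a loss; above €99 it earns a profit.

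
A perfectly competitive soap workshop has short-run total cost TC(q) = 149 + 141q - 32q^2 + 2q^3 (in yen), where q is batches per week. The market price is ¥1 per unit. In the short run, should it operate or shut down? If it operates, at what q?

Strip out fixed cost: VC = 141q - 32q^2 + 2q^3. Then AVC = 141 - 32q + 2q^2 and MC = 141 - 64q + 6q^2.
AVC is minimized where dAVC/dq = -32 + 4q = 0, at q = 8; min AVC = 141 - 32·8 + 2·8^2 = ¥13.
Since P = ¥1 < min AVC = ¥13, price fails to cover variable cost at any output.
Shutting down limits the loss to fixed cost, ¥149.

Shut down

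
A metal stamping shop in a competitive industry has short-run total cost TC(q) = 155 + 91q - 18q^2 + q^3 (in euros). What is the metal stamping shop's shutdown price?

€10 per unit

The shutdown price is the minimum of AVC. VC = 91q - 18q^2 + q^3, so AVC = 91 - 18q + q^2.
At the minimum of AVC, MC = AVC. MC = 91 - 36q + 3q^2; setting MC = AVC gives 2q^2 - 18q = 0, so q = 9. min AVC = 10.
For P < €10 the firm produces nothing.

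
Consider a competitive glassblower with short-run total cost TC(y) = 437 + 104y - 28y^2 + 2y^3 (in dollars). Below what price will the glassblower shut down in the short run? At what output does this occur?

Short-run supply begins at min AVC. From VC = 104y - 28y^2 + 2y^3, AVC = 104 - 28y + 2y^2.
At the minimum of AVC, MC = AVC. MC = 104 - 56y + 6y^2; setting MC = AVC gives 4y^2 - 28y = 0, so y = 7. min AVC = 6.
For P < $6 the firm produces nothing.

$6 per unit, at y = 7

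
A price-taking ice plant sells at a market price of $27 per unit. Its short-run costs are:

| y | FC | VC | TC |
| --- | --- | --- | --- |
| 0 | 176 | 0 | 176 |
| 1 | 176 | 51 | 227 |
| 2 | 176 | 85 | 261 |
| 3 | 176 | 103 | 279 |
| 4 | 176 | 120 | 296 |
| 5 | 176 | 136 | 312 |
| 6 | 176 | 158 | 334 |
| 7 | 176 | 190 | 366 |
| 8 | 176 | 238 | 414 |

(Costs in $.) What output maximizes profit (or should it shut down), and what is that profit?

y = 6; profit = -$172

Compute π = P·y − TC at each output: y=0: -176; y=1: -200; y=2: -207; y=3: -198; y=4: -188; y=5: -177; y=6: -172; y=7: -177; y=8: -198.
Profit is maximized at y = 6. AVC there is 158/6 = $26.33 ≤ P, so producing beats shutting down (which would give -$176).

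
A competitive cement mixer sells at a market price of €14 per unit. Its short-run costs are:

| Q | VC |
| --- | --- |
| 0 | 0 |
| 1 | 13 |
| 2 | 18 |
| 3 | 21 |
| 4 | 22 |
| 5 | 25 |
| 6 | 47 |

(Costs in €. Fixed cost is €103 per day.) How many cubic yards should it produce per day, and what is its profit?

Q = 5; profit = -€58

Profit at each row (π = 14Q − TC): Q=0: -103; Q=1: -102; Q=2: -93; Q=3: -82; Q=4: -69; Q=5: -58; Q=6: -66.
Profit is maximized at Q = 5. AVC there is 25/5 = €5 ≤ P, so producing beats shutting down (which would give -€103).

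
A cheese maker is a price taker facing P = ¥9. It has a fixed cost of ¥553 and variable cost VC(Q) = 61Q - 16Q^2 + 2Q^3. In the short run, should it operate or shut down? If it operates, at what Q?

From TC, MC = TC'(Q) = 61 - 32Q + 6Q^2 and AVC = VC/Q = 61 - 16Q + 2Q^2.
AVC is minimized where dAVC/dQ = -16 + 4Q = 0, at Q = 4; min AVC = 61 - 16·4 + 2·4^2 = ¥29.
Since P = ¥9 < min AVC = ¥29, price fails to cover variable cost at any output.
Shutting down limits the loss to fixed cost, ¥553.

Shut down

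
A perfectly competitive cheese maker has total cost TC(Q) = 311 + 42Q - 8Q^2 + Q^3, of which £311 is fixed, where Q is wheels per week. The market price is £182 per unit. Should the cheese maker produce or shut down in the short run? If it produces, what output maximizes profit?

Variable cost is VC = 42Q - 8Q^2 + Q^3, so AVC = VC/Q = 42 - 8Q + Q^2 and MC = dTC/dQ = 42 - 16Q + 3Q^2.
AVC is minimized where dAVC/dQ = -8 + 2Q = 0, at Q = 4; min AVC = 42 - 8·4 + 4^2 = £26.
P = £182 exceeds min AVC = £26, so the firm stays open.
Set P = MC: 182 = 42 - 16Q + 3Q^2 → -140 - 16Q + 3Q^2 = 0. The roots are Q = -14/3 and Q = 10; the profit-maximizing output is on the rising part of MC, so Q* = 10.
Check: AVC at Q = 10 is £62 ≤ P, so revenue covers variable cost.
Profit = P·Q − TC = 182·10 − 931 = £889.

Produce at Q = 10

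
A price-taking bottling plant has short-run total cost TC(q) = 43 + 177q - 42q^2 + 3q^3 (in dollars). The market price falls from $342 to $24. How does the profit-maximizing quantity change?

AVC = 177 - 42q + 3q^2, minimized at q = 7 where min AVC = $30. MC = 177 - 84q + 9q^2.
With P = $342 above the shutdown price, P = MC gives q = 11.
At P = $24 < min AVC = $30, price no longer covers variable cost at any output, so the firm shuts down: q = 0.

Output falls from 11 to 0 (the firm shuts down)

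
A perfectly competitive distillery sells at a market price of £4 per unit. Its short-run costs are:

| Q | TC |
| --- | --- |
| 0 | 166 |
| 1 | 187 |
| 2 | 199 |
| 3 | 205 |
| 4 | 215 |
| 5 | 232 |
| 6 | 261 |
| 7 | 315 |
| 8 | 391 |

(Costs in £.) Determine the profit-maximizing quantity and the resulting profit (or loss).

Q = 0 (shut down); profit = -£166

Compute π = P·Q − TC at each output: Q=0: -166; Q=1: -183; Q=2: -191; Q=3: -193; Q=4: -199; Q=5: -212; Q=6: -237; Q=7: -287; Q=8: -359.
Profit is highest at Q = 0. Equivalently, the lowest AVC in the table is 49/4 ≈ £12.25 at Q = 4, and P = £4 falls below it — price never covers variable cost, so the firm shuts down and loses only its fixed cost.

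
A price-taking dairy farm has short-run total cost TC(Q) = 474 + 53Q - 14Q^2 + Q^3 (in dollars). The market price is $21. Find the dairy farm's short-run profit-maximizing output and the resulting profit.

Profit = -$346 at Q = 8

AVC = 53 - 14Q + Q^2 has its minimum $4 at Q = 7; price $21 clears that bar, so the firm operates.
With MC = 53 - 28Q + 3Q^2, P = MC on the upward-sloping part at Q* = 8.
TR = 21·8 = 168. TC = 474 + 40 = 514. Profit = 168 − 514 = -$346.
That loss of $346 beats the $474 the firm would lose by shutting down; producing recovers $128 of fixed cost.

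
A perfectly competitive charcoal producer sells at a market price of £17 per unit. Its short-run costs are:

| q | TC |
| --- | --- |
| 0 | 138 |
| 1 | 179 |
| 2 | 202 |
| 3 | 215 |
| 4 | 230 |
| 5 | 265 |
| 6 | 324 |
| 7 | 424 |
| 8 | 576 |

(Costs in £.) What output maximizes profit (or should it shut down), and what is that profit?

Tabulate TR − TC: q=0: -138; q=1: -162; q=2: -168; q=3: -164; q=4: -162; q=5: -180; q=6: -222; q=7: -305; q=8: -440.
Profit is highest at q = 0. Equivalently, the lowest AVC in the table is 92/4 ≈ £23 at q = 4, and P = £17 falls below it — price never covers variable cost, so the firm shuts down and loses only its fixed cost.

q = 0 (shut down); profit = -£138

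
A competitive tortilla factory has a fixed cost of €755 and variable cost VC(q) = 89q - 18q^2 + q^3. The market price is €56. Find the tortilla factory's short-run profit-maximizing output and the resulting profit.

Profit = -€271 at q = 11

AVC = 89 - 18q + q^2; min AVC = €8 at q = 9. Since P = €56 ≥ min AVC, the firm produces.
With MC = 89 - 36q + 3q^2, P = MC on the upward-sloping part at q* = 11.
TR = 56·11 = 616. TC = 755 + 132 = 887. Profit = 616 − 887 = -€271.
By producing, the firm covers all variable cost plus €484 of fixed cost; shutting down would lose the full €755.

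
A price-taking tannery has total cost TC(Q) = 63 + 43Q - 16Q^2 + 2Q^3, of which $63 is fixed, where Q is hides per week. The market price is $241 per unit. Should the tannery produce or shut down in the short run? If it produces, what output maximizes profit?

Produce at Q = 9

Variable cost is VC = 43Q - 16Q^2 + 2Q^3, so AVC = VC/Q = 43 - 16Q + 2Q^2 and MC = dTC/dQ = 43 - 32Q + 6Q^2.
AVC is minimized where dAVC/dQ = -16 + 4Q = 0, at Q = 4; min AVC = 43 - 16·4 + 2·4^2 = $11.
Since P = $241 ≥ min AVC = $11, price covers variable cost and the firm should produce.
P = MC gives -198 - 32Q + 6Q^2 = 0, with roots -11/3 and 9. Take the larger (rising MC): Q* = 9.
Check: AVC at Q = 9 is $61 ≤ P, so revenue covers variable cost.
Profit = P·Q − TC = 241·9 − 612 = $1557.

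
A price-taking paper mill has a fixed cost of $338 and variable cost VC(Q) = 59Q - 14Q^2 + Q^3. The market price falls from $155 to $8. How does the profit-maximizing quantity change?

MC = 59 - 28Q + 3Q^2; the shutdown threshold is min AVC = $10 (at Q = 7).
With P = $155 above the shutdown price, P = MC gives Q = 12.
At P = $8 < min AVC = $10, price no longer covers variable cost at any output, so the firm shuts down: Q = 0.

Output falls from 12 to 0 (the firm shuts down)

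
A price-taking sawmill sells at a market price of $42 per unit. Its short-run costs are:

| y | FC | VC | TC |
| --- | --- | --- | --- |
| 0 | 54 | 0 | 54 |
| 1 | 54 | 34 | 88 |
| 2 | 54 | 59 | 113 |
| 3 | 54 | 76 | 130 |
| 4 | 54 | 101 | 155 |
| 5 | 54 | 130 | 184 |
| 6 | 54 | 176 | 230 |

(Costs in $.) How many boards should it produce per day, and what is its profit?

Compute π = P·y − TC at each output: y=0: -54; y=1: -46; y=2: -29; y=3: -4; y=4: 13; y=5: 26; y=6: 22.
Profit is maximized at y = 5. AVC there is 130/5 = $26 ≤ P, so producing beats shutting down (which would give -$54).

y = 5; profit = $26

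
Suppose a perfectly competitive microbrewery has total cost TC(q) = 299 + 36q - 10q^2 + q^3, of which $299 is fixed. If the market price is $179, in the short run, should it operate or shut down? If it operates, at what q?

Produce at q = 11

Variable cost is VC = 36q - 10q^2 + q^3, so AVC = VC/q = 36 - 10q + q^2 and MC = dTC/dq = 36 - 20q + 3q^2.
AVC hits its minimum where MC = AVC, at q = 5, giving min AVC = 36 - 10·5 + 5^2 = $11.
Because $179 ≥ $11, revenue can cover variable cost; the firm operates.
P = MC gives -143 - 20q + 3q^2 = 0, with roots -13/3 and 11. Take the larger (rising MC): q* = 11.
Check: AVC at q = 11 is $47 ≤ P, so revenue covers variable cost.
Profit = P·q − TC = 179·11 − 816 = $1153.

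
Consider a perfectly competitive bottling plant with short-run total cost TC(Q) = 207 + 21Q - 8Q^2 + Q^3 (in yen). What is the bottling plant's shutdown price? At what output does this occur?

¥5 per unit, at Q = 4

The shutdown price is the minimum of AVC. VC = 21Q - 8Q^2 + Q^3, so AVC = 21 - 8Q + Q^2.
dAVC/dQ = -8 + 2Q = 0 gives Q = 4. min AVC = 21 - 8·4 + 4^2 = 5.
The firm shuts down for any P below ¥5.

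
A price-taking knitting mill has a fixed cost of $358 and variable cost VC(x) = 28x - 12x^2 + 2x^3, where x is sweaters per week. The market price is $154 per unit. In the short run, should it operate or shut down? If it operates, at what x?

Variable cost is VC = 28x - 12x^2 + 2x^3, so AVC = VC/x = 28 - 12x + 2x^2 and MC = dTC/dx = 28 - 24x + 6x^2.
AVC is minimized where dAVC/dx = -12 + 4x = 0, at x = 3; min AVC = 28 - 12·3 + 2·3^2 = $10.
Since P = $154 ≥ min AVC = $10, price covers variable cost and the firm should produce.
Solving P = MC: -126 - 24x + 6x^2 = 0 ⇒ x = -3 or 7. On the upward-sloping branch, x* = 7.
Check: AVC at x = 7 is $42 ≤ P, so revenue covers variable cost.
Profit = P·x − TC = 154·7 − 652 = $426.

Produce at x = 7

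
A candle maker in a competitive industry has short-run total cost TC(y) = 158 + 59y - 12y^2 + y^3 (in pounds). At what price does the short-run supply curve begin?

£23 per unit

The firm shuts down when price falls below the minimum of average variable cost. AVC = VC/y = 59 - 12y + y^2.
dAVC/dy = -12 + 2y = 0 gives y = 6. min AVC = 59 - 12·6 + 6^2 = 23.
So the shutdown price is £23.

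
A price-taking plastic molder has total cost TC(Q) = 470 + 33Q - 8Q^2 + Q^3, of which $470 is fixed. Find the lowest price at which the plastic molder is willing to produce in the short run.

Short-run supply begins at min AVC. From VC = 33Q - 8Q^2 + Q^3, AVC = 33 - 8Q + Q^2.
dAVC/dQ = -8 + 2Q = 0 gives Q = 4. min AVC = 33 - 8·4 + 4^2 = 17.
For P < $17 the firm produces nothing.

$17 per unit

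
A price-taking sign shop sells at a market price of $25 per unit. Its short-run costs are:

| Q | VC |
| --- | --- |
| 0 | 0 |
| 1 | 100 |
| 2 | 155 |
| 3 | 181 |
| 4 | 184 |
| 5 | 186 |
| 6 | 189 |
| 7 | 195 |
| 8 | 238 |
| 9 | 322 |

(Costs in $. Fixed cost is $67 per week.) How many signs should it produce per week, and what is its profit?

Tabulate TR − TC: Q=0: -67; Q=1: -142; Q=2: -172; Q=3: -173; Q=4: -151; Q=5: -128; Q=6: -106; Q=7: -87; Q=8: -105; Q=9: -164.
Profit is highest at Q = 0. Equivalently, the lowest AVC in the table is 195/7 ≈ $27.86 at Q = 7, and P = $25 falls below it — price never covers variable cost, so the firm shuts down and loses only its fixed cost.

Q = 0 (shut down); profit = -$67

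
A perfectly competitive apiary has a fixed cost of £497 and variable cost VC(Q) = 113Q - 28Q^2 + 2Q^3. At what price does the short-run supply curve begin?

£15 per unit

The shutdown price is the minimum of AVC. VC = 113Q - 28Q^2 + 2Q^3, so AVC = 113 - 28Q + 2Q^2.
dAVC/dQ = -28 + 4Q = 0 gives Q = 7. min AVC = 113 - 28·7 + 2·7^2 = 15.
So the shutdown price is £15.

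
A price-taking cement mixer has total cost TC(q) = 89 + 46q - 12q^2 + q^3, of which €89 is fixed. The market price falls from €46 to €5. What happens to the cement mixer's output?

Output falls from 8 to 0 (the firm shuts down)

MC = 46 - 24q + 3q^2; the shutdown threshold is min AVC = €10 (at q = 6).
With P = €46 above the shutdown price, P = MC gives q = 8.
At P = €5 < min AVC = €10, price no longer covers variable cost at any output, so the firm shuts down: q = 0.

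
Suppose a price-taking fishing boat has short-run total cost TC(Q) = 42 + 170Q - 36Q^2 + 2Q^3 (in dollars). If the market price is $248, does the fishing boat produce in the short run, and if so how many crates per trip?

From TC, MC = TC'(Q) = 170 - 72Q + 6Q^2 and AVC = VC/Q = 170 - 36Q + 2Q^2.
AVC hits its minimum where MC = AVC, at Q = 9, giving min AVC = 170 - 36·9 + 2·9^2 = $8.
P = $248 exceeds min AVC = $8, so the firm stays open.
P = MC gives -78 - 72Q + 6Q^2 = 0, with roots -1 and 13. Take the larger (rising MC): Q* = 13.
Check: AVC at Q = 13 is $40 ≤ P, so revenue covers variable cost.
Profit = P·Q − TC = 248·13 − 562 = $2662.

Produce at Q = 13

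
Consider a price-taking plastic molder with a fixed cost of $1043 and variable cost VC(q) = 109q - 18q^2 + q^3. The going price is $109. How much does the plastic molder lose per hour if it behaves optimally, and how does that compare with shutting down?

Profit = -$179 at q = 12

AVC = 109 - 18q + q^2 has its minimum $28 at q = 9; price $109 clears that bar, so the firm operates.
With MC = 109 - 36q + 3q^2, P = MC on the upward-sloping part at q* = 12.
TR = 109·12 = 1308. TC = 1043 + 444 = 1487. Profit = 1308 − 1487 = -$179.
By producing, the firm covers all variable cost plus $864 of fixed cost; shutting down would lose the full $1043.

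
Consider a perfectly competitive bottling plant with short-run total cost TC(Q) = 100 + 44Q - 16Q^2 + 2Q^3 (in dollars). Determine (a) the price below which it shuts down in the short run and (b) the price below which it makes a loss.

Shutdown price = min AVC. AVC = 44 - 16Q + 2Q^2, with vertex at Q = 4 and minimum $12.
ATC = 100/Q + 44 - 16Q + 2Q^2. Setting dATC/dQ = −100/Q^2 − 16 + 4Q = 0 gives Q = 5 (since 4·5^3 − 16·5^2 = 100).
min ATC = 100/5 + 44 − 16·5 + 2·5^2 = $34. That is the break-even price.
Between these two prices the firm operates at a loss; above $34 it earns a profit.

Shutdown price = $12; break-even price = $34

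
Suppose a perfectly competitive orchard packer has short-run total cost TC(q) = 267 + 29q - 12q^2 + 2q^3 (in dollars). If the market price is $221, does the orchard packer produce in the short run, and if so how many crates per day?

Produce at q = 8

Variable cost is VC = 29q - 12q^2 + 2q^3, so AVC = VC/q = 29 - 12q + 2q^2 and MC = dTC/dq = 29 - 24q + 6q^2.
AVC hits its minimum where MC = AVC, at q = 3, giving min AVC = 29 - 12·3 + 2·3^2 = $11.
Because $221 ≥ $11, revenue can cover variable cost; the firm operates.
Set P = MC: 221 = 29 - 24q + 6q^2 → -192 - 24q + 6q^2 = 0. The roots are q = -4 and q = 8; the profit-maximizing output is on the rising part of MC, so q* = 8.
Check: AVC at q = 8 is $61 ≤ P, so revenue covers variable cost.
Profit = P·q − TC = 221·8 − 755 = $1013.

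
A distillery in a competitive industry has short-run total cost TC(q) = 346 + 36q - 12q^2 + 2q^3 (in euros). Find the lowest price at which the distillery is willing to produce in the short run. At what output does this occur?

€18 per unit, at q = 3

The firm shuts down when price falls below the minimum of average variable cost. AVC = VC/q = 36 - 12q + 2q^2.
At the minimum of AVC, MC = AVC. MC = 36 - 24q + 6q^2; setting MC = AVC gives 4q^2 - 12q = 0, so q = 3. min AVC = 18.
For P < €18 the firm produces nothing.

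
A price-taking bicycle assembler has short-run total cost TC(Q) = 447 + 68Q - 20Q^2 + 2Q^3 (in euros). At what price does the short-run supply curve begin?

€18 per unit

The shutdown price is the minimum of AVC. VC = 68Q - 20Q^2 + 2Q^3, so AVC = 68 - 20Q + 2Q^2.
At the minimum of AVC, MC = AVC. MC = 68 - 40Q + 6Q^2; setting MC = AVC gives 4Q^2 - 20Q = 0, so Q = 5. min AVC = 18.
For P < €18 the firm produces nothing.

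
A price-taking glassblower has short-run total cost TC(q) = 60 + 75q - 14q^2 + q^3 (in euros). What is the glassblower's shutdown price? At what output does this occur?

€26 per unit, at q = 7

Short-run supply begins at min AVC. From VC = 75q - 14q^2 + q^3, AVC = 75 - 14q + q^2.
dAVC/dq = -14 + 2q = 0 gives q = 7. min AVC = 75 - 14·7 + 7^2 = 26.
So the shutdown price is €26.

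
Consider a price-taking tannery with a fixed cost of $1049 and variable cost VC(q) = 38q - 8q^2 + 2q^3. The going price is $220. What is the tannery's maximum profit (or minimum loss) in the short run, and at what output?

Profit = -$69 at q = 7

AVC = 38 - 8q + 2q^2; min AVC = $30 at q = 2. Since P = $220 ≥ min AVC, the firm produces.
MC = 38 - 16q + 6q^2. Setting P = MC and taking the root on the rising branch gives q* = 7.
TR = 220·7 = 1540. TC = 1049 + 560 = 1609. Profit = 1540 − 1609 = -$69.
By producing, the firm covers all variable cost plus $980 of fixed cost; shutting down would lose the full $1049.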